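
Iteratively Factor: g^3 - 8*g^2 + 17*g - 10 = (g - 1)*(g^2 - 7*g + 10) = (g - 2)*(g - 1)*(g - 5)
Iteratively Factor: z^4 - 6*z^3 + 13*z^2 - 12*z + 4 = (z - 1)*(z^3 - 5*z^2 + 8*z - 4) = (z - 2)*(z - 1)*(z^2 - 3*z + 2) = (z - 2)*(z - 1)^2*(z - 2)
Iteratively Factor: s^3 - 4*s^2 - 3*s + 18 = (s + 2)*(s^2 - 6*s + 9) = (s - 3)*(s + 2)*(s - 3)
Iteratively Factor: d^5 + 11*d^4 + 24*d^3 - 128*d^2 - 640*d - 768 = (d + 4)*(d^4 + 7*d^3 - 4*d^2 - 112*d - 192) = (d + 4)^2*(d^3 + 3*d^2 - 16*d - 48) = (d - 4)*(d + 4)^2*(d^2 + 7*d + 12) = (d - 4)*(d + 4)^3*(d + 3)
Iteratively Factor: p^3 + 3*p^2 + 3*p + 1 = (p + 1)*(p^2 + 2*p + 1) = (p + 1)^2*(p + 1)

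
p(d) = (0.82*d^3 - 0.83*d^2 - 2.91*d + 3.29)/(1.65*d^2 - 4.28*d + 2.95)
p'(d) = (4.28 - 3.3*d)*(0.82*d^3 - 0.83*d^2 - 2.91*d + 3.29)/(1.65*d^2 - 4.28*d + 2.95)^2 + (2.46*d^2 - 1.66*d - 2.91)/(1.65*d^2 - 4.28*d + 2.95) = (1.353*d^4 - 7.0192*d^3 + 15.6109*d^2 - 15.754*d + 5.4967)/(2.7225*d^4 - 14.124*d^3 + 28.0534*d^2 - 25.252*d + 8.7025)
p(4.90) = 3.04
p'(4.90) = 0.55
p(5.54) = 3.38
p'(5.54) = 0.54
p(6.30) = 3.79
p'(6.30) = 0.52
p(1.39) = -0.83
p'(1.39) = -1.11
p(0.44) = 1.38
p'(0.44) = 0.54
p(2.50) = 1.42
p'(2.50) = 1.04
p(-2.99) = -0.57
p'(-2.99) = 0.52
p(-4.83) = -1.52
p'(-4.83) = 0.51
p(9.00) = 5.18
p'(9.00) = 0.51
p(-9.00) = -3.63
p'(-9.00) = 0.50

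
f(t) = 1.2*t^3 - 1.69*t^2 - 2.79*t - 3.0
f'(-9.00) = 319.23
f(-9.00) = -989.58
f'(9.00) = 258.39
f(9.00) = 709.80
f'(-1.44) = 9.54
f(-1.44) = -6.07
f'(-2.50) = 28.16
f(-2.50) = -25.34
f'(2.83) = 16.48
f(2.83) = 2.77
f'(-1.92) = 16.97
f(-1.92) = -12.37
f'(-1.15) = 5.86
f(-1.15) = -3.85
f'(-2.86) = 36.32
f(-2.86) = -36.92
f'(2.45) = 10.54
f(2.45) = -2.33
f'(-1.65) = 12.59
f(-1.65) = -8.39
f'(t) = 3.6*t^2 - 3.38*t - 2.79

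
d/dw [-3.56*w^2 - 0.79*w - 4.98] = -7.12*w - 0.79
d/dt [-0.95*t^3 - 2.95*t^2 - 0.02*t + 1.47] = -2.85*t^2 - 5.9*t - 0.02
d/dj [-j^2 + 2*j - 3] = 2 - 2*j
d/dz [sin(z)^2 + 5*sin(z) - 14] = (2*sin(z) + 5)*cos(z)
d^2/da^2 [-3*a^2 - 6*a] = -6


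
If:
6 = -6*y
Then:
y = -1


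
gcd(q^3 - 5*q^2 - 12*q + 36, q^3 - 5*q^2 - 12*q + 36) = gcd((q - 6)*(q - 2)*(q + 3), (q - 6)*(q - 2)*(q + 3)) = q^3 - 5*q^2 - 12*q + 36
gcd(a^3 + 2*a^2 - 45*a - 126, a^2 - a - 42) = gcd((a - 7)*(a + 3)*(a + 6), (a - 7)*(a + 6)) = a^2 - a - 42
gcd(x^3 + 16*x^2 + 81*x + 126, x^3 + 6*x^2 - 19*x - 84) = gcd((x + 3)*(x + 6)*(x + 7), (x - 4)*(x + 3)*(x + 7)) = x^2 + 10*x + 21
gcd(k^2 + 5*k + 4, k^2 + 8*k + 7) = k + 1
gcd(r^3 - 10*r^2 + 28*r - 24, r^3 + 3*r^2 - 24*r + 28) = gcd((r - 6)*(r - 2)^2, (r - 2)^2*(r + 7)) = r^2 - 4*r + 4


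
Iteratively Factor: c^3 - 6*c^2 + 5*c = (c)*(c^2 - 6*c + 5) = c*(c - 5)*(c - 1)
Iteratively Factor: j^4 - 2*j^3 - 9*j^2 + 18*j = (j)*(j^3 - 2*j^2 - 9*j + 18) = j*(j - 3)*(j^2 + j - 6) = j*(j - 3)*(j + 3)*(j - 2)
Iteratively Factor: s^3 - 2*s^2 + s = (s)*(s^2 - 2*s + 1) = s*(s - 1)*(s - 1)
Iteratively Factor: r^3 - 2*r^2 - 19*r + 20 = (r + 4)*(r^2 - 6*r + 5) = (r - 5)*(r + 4)*(r - 1)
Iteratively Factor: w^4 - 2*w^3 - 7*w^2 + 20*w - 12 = (w - 2)*(w^3 - 7*w + 6) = (w - 2)^2*(w^2 + 2*w - 3) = (w - 2)^2*(w + 3)*(w - 1)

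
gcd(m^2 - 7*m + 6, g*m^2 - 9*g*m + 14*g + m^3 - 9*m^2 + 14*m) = 1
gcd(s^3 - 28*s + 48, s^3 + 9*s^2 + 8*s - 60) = s^2 + 4*s - 12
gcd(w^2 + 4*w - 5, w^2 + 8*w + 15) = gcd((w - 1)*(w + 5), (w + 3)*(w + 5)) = w + 5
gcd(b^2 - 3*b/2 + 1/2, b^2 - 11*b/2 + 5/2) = b - 1/2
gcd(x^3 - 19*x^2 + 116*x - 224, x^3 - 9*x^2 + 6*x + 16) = x - 8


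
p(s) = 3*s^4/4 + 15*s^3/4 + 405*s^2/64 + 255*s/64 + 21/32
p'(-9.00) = -1385.67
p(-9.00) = 2664.38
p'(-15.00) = -7779.61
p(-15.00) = 26677.22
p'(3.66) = 348.09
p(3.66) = 418.44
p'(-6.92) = -539.00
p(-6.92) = 753.29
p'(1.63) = 67.50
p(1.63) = 45.50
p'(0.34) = 9.71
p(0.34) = 2.90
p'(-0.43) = 0.38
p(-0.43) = -0.16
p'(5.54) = 929.47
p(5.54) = 1561.05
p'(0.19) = 6.82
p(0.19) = 1.67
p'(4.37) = 524.49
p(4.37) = 725.38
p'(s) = 3*s^3 + 45*s^2/4 + 405*s/32 + 255/64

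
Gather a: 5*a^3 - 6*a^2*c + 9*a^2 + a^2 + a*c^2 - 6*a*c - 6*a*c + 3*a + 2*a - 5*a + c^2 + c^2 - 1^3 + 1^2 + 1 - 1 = 5*a^3 + a^2*(10 - 6*c) + a*(c^2 - 12*c) + 2*c^2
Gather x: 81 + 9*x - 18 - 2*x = 7*x + 63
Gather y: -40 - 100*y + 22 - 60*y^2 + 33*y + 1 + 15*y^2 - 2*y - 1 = -45*y^2 - 69*y - 18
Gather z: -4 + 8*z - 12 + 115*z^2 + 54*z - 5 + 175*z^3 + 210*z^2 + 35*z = 175*z^3 + 325*z^2 + 97*z - 21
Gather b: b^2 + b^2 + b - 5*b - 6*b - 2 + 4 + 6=2*b^2 - 10*b + 8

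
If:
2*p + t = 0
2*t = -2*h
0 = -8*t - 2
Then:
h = 1/4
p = 1/8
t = -1/4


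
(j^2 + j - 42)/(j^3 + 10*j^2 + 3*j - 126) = (j - 6)/(j^2 + 3*j - 18)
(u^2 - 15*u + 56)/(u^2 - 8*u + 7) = (u - 8)/(u - 1)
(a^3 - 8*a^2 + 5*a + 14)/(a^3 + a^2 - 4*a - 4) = (a - 7)/(a + 2)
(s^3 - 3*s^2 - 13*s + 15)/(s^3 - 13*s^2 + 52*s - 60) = (s^2 + 2*s - 3)/(s^2 - 8*s + 12)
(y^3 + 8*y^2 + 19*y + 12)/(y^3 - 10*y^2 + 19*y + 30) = (y^2 + 7*y + 12)/(y^2 - 11*y + 30)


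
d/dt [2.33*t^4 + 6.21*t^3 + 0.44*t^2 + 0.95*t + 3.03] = 9.32*t^3 + 18.63*t^2 + 0.88*t + 0.95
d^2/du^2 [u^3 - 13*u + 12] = 6*u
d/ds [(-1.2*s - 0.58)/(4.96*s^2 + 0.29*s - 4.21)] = (5.952*s^2 + 5.7536*s + 5.2202)/(24.6016*s^4 + 2.8768*s^3 - 41.6791*s^2 - 2.4418*s + 17.7241)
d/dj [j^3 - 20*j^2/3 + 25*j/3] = 3*j^2 - 40*j/3 + 25/3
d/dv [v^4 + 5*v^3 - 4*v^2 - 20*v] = 4*v^3 + 15*v^2 - 8*v - 20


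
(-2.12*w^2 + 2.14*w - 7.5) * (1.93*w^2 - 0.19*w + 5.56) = -4.0916*w^4 + 4.533*w^3 - 26.6688*w^2 + 13.3234*w - 41.7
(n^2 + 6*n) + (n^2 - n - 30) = 2*n^2 + 5*n - 30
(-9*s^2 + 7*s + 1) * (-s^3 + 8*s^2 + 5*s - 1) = 9*s^5 - 79*s^4 + 10*s^3 + 52*s^2 - 2*s - 1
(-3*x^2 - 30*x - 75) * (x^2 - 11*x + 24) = -3*x^4 + 3*x^3 + 183*x^2 + 105*x - 1800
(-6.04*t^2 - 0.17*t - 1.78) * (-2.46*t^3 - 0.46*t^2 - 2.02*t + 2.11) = 14.8584*t^5 + 3.1966*t^4 + 16.6578*t^3 - 11.5822*t^2 + 3.2369*t - 3.7558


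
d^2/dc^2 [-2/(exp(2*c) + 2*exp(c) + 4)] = 4*(-4*(exp(c) + 1)^2*exp(c) + (2*exp(c) + 1)*(exp(2*c) + 2*exp(c) + 4))*exp(c)/(exp(2*c) + 2*exp(c) + 4)^3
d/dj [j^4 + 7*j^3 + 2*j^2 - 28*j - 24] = 4*j^3 + 21*j^2 + 4*j - 28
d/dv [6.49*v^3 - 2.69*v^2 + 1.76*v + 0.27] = 19.47*v^2 - 5.38*v + 1.76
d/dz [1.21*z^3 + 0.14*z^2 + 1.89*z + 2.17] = 3.63*z^2 + 0.28*z + 1.89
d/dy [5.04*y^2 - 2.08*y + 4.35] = 10.08*y - 2.08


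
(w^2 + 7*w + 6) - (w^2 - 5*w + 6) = 12*w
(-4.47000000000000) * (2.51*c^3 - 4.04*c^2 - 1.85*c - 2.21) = -11.2197*c^3 + 18.0588*c^2 + 8.2695*c + 9.8787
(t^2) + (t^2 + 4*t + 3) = 2*t^2 + 4*t + 3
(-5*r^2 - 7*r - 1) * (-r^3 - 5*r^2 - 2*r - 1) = 5*r^5 + 32*r^4 + 46*r^3 + 24*r^2 + 9*r + 1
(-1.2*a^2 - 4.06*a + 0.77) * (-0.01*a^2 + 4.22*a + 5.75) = 0.012*a^4 - 5.0234*a^3 - 24.0409*a^2 - 20.0956*a + 4.4275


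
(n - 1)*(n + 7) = n^2 + 6*n - 7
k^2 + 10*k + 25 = (k + 5)^2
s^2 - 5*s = s*(s - 5)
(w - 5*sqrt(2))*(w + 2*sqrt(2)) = w^2 - 3*sqrt(2)*w - 20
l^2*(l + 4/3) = l^3 + 4*l^2/3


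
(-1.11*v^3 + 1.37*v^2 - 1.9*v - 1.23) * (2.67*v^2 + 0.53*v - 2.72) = -2.9637*v^5 + 3.0696*v^4 - 1.3277*v^3 - 8.0175*v^2 + 4.5161*v + 3.3456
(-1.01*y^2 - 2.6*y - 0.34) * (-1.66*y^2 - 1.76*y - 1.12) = 1.6766*y^4 + 6.0936*y^3 + 6.2716*y^2 + 3.5104*y + 0.3808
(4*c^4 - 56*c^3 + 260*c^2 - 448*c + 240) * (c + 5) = 4*c^5 - 36*c^4 - 20*c^3 + 852*c^2 - 2000*c + 1200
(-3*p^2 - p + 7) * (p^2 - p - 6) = -3*p^4 + 2*p^3 + 26*p^2 - p - 42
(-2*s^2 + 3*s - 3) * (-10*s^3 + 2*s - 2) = 20*s^5 - 30*s^4 + 26*s^3 + 10*s^2 - 12*s + 6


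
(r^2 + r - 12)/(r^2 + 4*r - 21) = (r + 4)/(r + 7)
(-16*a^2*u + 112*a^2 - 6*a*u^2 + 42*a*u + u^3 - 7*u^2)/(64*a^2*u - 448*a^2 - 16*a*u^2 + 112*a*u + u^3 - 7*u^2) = (2*a + u)/(-8*a + u)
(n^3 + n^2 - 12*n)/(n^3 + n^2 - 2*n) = (n^2 + n - 12)/(n^2 + n - 2)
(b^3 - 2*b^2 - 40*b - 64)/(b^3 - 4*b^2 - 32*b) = (b + 2)/b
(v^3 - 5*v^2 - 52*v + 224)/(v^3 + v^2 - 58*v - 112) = (v - 4)/(v + 2)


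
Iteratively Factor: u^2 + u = (u)*(u + 1)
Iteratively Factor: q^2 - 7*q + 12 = (q - 3)*(q - 4)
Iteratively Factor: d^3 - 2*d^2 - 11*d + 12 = (d + 3)*(d^2 - 5*d + 4) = (d - 1)*(d + 3)*(d - 4)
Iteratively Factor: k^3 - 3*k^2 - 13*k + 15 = (k - 1)*(k^2 - 2*k - 15) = (k - 5)*(k - 1)*(k + 3)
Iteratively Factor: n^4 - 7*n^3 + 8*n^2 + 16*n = (n - 4)*(n^3 - 3*n^2 - 4*n) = (n - 4)^2*(n^2 + n) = (n - 4)^2*(n + 1)*(n)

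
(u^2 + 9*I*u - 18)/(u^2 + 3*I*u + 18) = (u + 3*I)/(u - 3*I)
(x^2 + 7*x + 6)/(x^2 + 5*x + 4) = (x + 6)/(x + 4)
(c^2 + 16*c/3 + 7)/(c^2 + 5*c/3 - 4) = (3*c + 7)/(3*c - 4)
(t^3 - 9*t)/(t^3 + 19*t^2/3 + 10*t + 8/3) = 3*t*(t^2 - 9)/(3*t^3 + 19*t^2 + 30*t + 8)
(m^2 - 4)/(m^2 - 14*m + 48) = (m^2 - 4)/(m^2 - 14*m + 48)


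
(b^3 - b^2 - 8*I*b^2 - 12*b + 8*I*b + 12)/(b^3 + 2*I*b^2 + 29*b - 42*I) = (b^2 - b*(1 + 6*I) + 6*I)/(b^2 + 4*I*b + 21)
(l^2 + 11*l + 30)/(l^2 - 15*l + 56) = (l^2 + 11*l + 30)/(l^2 - 15*l + 56)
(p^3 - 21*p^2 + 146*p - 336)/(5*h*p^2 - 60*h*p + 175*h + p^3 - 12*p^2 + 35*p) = (p^2 - 14*p + 48)/(5*h*p - 25*h + p^2 - 5*p)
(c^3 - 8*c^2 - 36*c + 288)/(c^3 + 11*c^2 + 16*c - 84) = (c^2 - 14*c + 48)/(c^2 + 5*c - 14)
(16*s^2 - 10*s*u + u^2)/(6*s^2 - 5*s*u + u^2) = (8*s - u)/(3*s - u)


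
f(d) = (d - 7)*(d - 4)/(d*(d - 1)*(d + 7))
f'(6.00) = 0.00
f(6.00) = -0.00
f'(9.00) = 0.00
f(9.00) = 0.01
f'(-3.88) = -0.11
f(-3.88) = 1.45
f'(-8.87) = -0.76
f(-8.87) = -1.25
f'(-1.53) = 1.27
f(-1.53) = 2.23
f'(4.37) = -0.01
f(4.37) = -0.01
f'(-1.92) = 0.71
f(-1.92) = 1.85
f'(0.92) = -346.88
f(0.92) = -32.13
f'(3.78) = -0.03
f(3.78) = 0.01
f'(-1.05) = 3.02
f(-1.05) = 3.17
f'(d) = -(d - 7)*(d - 4)/(d*(d - 1)*(d + 7)^2) - (d - 7)*(d - 4)/(d*(d - 1)^2*(d + 7)) + (d - 7)/(d*(d - 1)*(d + 7)) + (d - 4)/(d*(d - 1)*(d + 7)) - (d - 7)*(d - 4)/(d^2*(d - 1)*(d + 7)) = (-d^4 + 22*d^3 - 25*d^2 - 336*d + 196)/(d^2*(d^4 + 12*d^3 + 22*d^2 - 84*d + 49))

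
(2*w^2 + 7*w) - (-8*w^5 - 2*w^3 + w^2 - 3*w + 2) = 8*w^5 + 2*w^3 + w^2 + 10*w - 2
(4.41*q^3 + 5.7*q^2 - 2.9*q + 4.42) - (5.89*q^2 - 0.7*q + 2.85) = 4.41*q^3 - 0.19*q^2 - 2.2*q + 1.57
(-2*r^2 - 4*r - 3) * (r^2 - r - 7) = -2*r^4 - 2*r^3 + 15*r^2 + 31*r + 21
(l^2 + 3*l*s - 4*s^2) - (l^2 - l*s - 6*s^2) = 4*l*s + 2*s^2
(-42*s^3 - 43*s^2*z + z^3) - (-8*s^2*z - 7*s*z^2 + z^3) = -42*s^3 - 35*s^2*z + 7*s*z^2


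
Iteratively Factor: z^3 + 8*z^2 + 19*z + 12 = (z + 3)*(z^2 + 5*z + 4) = (z + 3)*(z + 4)*(z + 1)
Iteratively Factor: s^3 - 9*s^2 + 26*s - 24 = (s - 2)*(s^2 - 7*s + 12) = (s - 3)*(s - 2)*(s - 4)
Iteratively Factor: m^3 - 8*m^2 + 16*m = (m - 4)*(m^2 - 4*m) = (m - 4)^2*(m)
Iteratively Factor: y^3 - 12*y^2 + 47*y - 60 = (y - 3)*(y^2 - 9*y + 20) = (y - 4)*(y - 3)*(y - 5)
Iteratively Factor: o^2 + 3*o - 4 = (o - 1)*(o + 4)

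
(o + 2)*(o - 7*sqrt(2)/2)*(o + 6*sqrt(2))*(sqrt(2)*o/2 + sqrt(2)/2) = sqrt(2)*o^4/2 + 3*sqrt(2)*o^3/2 + 5*o^3/2 - 20*sqrt(2)*o^2 + 15*o^2/2 - 63*sqrt(2)*o + 5*o - 42*sqrt(2)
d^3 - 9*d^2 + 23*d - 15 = (d - 5)*(d - 3)*(d - 1)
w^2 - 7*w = w*(w - 7)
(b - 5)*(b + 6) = b^2 + b - 30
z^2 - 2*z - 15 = (z - 5)*(z + 3)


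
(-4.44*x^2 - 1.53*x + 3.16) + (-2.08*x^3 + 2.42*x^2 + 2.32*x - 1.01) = -2.08*x^3 - 2.02*x^2 + 0.79*x + 2.15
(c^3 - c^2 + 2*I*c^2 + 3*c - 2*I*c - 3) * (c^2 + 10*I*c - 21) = c^5 - c^4 + 12*I*c^4 - 38*c^3 - 12*I*c^3 + 38*c^2 - 12*I*c^2 - 63*c + 12*I*c + 63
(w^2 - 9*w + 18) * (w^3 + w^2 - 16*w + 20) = w^5 - 8*w^4 - 7*w^3 + 182*w^2 - 468*w + 360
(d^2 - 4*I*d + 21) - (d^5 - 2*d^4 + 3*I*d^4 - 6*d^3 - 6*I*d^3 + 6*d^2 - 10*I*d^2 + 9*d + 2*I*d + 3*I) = -d^5 + 2*d^4 - 3*I*d^4 + 6*d^3 + 6*I*d^3 - 5*d^2 + 10*I*d^2 - 9*d - 6*I*d + 21 - 3*I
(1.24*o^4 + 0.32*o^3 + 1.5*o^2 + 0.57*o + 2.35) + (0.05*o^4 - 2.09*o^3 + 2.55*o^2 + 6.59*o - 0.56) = 1.29*o^4 - 1.77*o^3 + 4.05*o^2 + 7.16*o + 1.79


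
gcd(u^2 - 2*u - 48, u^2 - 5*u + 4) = 1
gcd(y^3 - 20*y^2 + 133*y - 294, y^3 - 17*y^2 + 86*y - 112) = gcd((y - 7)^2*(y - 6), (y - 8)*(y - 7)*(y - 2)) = y - 7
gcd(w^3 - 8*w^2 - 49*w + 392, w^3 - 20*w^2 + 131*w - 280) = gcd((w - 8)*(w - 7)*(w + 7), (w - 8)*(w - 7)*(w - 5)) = w^2 - 15*w + 56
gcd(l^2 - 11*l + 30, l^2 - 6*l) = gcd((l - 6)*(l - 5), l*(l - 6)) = l - 6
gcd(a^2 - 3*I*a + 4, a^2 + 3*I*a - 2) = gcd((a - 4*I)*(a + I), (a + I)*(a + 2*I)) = a + I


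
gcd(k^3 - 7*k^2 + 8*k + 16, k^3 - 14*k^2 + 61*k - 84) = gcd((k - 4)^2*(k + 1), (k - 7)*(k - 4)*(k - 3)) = k - 4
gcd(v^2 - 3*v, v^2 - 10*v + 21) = v - 3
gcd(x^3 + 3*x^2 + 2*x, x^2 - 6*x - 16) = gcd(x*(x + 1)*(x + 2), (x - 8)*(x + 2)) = x + 2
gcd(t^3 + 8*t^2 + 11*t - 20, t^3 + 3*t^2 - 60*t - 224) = t + 4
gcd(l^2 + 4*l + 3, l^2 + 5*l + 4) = l + 1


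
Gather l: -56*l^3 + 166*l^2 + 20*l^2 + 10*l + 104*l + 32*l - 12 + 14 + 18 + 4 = -56*l^3 + 186*l^2 + 146*l + 24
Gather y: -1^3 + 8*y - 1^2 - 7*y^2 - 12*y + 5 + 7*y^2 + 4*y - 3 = 0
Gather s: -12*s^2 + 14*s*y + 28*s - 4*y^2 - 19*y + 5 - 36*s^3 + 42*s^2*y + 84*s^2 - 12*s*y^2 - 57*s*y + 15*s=-36*s^3 + s^2*(42*y + 72) + s*(-12*y^2 - 43*y + 43) - 4*y^2 - 19*y + 5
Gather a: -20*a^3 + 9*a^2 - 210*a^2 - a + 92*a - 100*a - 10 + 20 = -20*a^3 - 201*a^2 - 9*a + 10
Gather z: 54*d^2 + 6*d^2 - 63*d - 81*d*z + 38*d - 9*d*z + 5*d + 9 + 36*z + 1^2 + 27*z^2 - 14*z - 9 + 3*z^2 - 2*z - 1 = 60*d^2 - 20*d + 30*z^2 + z*(20 - 90*d)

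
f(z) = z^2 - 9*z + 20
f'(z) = 2*z - 9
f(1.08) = 11.45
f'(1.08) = -6.84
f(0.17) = 18.50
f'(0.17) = -8.66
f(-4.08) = 73.37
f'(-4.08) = -17.16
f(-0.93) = 29.23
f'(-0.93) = -10.86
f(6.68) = 4.50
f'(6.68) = 4.36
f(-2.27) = 45.58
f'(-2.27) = -13.54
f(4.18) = -0.15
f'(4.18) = -0.64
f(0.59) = 15.04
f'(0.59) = -7.82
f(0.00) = 20.00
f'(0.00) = -9.00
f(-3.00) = 56.00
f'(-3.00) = -15.00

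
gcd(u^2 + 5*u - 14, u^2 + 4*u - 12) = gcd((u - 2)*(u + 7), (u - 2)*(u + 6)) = u - 2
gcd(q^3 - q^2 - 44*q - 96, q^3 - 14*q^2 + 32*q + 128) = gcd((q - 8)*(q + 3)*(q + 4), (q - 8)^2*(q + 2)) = q - 8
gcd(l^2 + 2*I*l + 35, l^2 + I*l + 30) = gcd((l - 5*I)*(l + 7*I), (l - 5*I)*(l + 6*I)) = l - 5*I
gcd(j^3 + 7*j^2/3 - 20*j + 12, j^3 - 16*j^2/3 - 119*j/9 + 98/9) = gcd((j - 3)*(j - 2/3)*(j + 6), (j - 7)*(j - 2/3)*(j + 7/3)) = j - 2/3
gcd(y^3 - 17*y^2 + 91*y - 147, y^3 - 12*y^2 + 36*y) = 1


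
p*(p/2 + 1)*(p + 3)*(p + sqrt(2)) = p^4/2 + sqrt(2)*p^3/2 + 5*p^3/2 + 3*p^2 + 5*sqrt(2)*p^2/2 + 3*sqrt(2)*p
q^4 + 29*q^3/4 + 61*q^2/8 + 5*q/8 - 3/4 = (q - 1/4)*(q + 1/2)*(q + 1)*(q + 6)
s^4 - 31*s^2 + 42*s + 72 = (s - 4)*(s - 3)*(s + 1)*(s + 6)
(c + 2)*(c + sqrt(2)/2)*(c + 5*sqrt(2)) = c^3 + 2*c^2 + 11*sqrt(2)*c^2/2 + 5*c + 11*sqrt(2)*c + 10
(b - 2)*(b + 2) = b^2 - 4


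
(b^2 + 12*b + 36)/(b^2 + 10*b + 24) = (b + 6)/(b + 4)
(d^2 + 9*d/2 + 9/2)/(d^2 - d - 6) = (d^2 + 9*d/2 + 9/2)/(d^2 - d - 6)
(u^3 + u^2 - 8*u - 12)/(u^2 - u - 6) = u + 2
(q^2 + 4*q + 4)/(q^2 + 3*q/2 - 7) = 2*(q^2 + 4*q + 4)/(2*q^2 + 3*q - 14)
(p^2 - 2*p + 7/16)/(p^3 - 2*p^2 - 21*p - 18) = (-p^2 + 2*p - 7/16)/(-p^3 + 2*p^2 + 21*p + 18)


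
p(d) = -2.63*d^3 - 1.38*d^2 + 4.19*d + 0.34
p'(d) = -7.89*d^2 - 2.76*d + 4.19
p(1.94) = -15.93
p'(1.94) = -30.86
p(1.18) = -0.96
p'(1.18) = -10.05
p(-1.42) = -0.86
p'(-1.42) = -7.80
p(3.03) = -72.80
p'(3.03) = -76.61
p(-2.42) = 19.39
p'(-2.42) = -35.34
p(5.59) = -478.76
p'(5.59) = -257.79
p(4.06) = -181.40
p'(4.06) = -137.07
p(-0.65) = -2.24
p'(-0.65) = 2.65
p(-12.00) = 4295.98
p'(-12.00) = -1098.85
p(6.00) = -592.28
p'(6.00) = -296.41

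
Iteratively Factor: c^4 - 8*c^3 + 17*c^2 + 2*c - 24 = (c + 1)*(c^3 - 9*c^2 + 26*c - 24) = (c - 4)*(c + 1)*(c^2 - 5*c + 6) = (c - 4)*(c - 3)*(c + 1)*(c - 2)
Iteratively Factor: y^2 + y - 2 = (y + 2)*(y - 1)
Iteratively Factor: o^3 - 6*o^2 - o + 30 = (o - 5)*(o^2 - o - 6) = (o - 5)*(o + 2)*(o - 3)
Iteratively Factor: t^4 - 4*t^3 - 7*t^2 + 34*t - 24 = (t + 3)*(t^3 - 7*t^2 + 14*t - 8) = (t - 1)*(t + 3)*(t^2 - 6*t + 8) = (t - 2)*(t - 1)*(t + 3)*(t - 4)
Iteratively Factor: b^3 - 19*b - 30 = (b + 2)*(b^2 - 2*b - 15) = (b - 5)*(b + 2)*(b + 3)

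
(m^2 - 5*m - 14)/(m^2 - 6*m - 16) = (m - 7)/(m - 8)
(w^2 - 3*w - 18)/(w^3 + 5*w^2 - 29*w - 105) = (w - 6)/(w^2 + 2*w - 35)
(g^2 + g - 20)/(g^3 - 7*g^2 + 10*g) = (g^2 + g - 20)/(g*(g^2 - 7*g + 10))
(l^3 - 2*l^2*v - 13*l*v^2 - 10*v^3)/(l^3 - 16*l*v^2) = (l^3 - 2*l^2*v - 13*l*v^2 - 10*v^3)/(l*(l^2 - 16*v^2))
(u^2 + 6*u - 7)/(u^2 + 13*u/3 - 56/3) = 3*(u - 1)/(3*u - 8)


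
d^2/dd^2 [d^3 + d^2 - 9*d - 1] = 6*d + 2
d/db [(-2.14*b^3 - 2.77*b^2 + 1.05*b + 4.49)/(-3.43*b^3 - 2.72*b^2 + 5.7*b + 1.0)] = (-3.6803*b^4 - 17.193*b^3 + 26.8491*b^2 + 18.8856*b - 24.543)/(11.7649*b^6 + 18.6592*b^5 - 31.7036*b^4 - 37.868*b^3 + 27.05*b^2 + 11.4*b + 1.0)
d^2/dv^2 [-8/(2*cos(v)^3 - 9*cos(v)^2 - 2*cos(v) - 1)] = 16*((2*sin(v)^2*cos(v) - 9*sin(v)^2 + 10)*(cos(v) + 36*cos(2*v) - 9*cos(3*v))/4 + 4*(-3*cos(v)^2 + 9*cos(v) + 1)^2*sin(v)^2)/(2*sin(v)^2*cos(v) - 9*sin(v)^2 + 10)^3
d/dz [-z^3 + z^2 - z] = -3*z^2 + 2*z - 1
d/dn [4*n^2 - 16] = 8*n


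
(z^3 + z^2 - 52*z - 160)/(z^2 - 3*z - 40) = z + 4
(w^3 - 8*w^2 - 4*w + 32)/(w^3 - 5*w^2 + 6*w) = (w^2 - 6*w - 16)/(w*(w - 3))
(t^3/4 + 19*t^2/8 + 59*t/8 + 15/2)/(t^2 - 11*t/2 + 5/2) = (2*t^3 + 19*t^2 + 59*t + 60)/(4*(2*t^2 - 11*t + 5))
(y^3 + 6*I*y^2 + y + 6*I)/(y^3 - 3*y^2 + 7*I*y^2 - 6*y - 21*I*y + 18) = (y - I)/(y - 3)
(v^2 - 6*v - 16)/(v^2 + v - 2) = (v - 8)/(v - 1)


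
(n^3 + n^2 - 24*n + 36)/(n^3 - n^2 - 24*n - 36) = (-n^3 - n^2 + 24*n - 36)/(-n^3 + n^2 + 24*n + 36)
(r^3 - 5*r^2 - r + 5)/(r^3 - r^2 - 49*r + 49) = (r^2 - 4*r - 5)/(r^2 - 49)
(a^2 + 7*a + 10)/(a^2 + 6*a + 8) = (a + 5)/(a + 4)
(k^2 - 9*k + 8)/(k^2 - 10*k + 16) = (k - 1)/(k - 2)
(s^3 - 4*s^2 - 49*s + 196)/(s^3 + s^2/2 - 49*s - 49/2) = 2*(s - 4)/(2*s + 1)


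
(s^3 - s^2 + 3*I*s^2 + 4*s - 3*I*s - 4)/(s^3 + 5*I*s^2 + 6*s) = (s^2 + s*(-1 + 4*I) - 4*I)/(s*(s + 6*I))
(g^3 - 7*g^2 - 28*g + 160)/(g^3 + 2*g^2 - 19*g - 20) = (g - 8)/(g + 1)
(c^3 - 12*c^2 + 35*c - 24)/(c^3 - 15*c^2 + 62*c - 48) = (c - 3)/(c - 6)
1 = 1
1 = 1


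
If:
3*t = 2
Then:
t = 2/3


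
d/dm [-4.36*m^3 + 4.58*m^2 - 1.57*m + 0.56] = -13.08*m^2 + 9.16*m - 1.57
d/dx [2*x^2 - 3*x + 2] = 4*x - 3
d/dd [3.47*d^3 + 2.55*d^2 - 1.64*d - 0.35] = 10.41*d^2 + 5.1*d - 1.64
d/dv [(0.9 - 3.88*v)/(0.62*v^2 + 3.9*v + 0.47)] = (2.4056*v^2 - 1.116*v - 5.3336)/(0.3844*v^4 + 4.836*v^3 + 15.7928*v^2 + 3.666*v + 0.2209)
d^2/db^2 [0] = 0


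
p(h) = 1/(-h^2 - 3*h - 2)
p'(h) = (2*h + 3)/(-h^2 - 3*h - 2)^2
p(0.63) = -0.23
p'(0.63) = 0.23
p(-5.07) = -0.08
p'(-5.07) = -0.05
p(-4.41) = -0.12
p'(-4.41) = -0.09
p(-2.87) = -0.61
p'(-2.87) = -1.04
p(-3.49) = -0.27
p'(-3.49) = -0.29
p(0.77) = -0.20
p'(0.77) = 0.19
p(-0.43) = -1.12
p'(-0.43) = 2.67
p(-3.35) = -0.32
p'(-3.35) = -0.37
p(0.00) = -0.50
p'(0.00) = 0.75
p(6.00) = -0.02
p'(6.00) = 0.00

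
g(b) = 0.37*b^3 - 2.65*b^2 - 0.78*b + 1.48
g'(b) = 1.11*b^2 - 5.3*b - 0.78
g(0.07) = 1.41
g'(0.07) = -1.15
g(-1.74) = -7.14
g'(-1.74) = 11.80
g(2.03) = -7.93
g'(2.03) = -6.96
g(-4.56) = -85.15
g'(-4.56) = 46.47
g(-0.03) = 1.50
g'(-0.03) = -0.62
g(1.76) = -6.08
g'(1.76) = -6.67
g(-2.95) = -28.78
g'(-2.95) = 24.51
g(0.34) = 0.92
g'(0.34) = -2.45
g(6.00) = -18.68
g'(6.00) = 7.38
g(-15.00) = -1831.82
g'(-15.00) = 328.47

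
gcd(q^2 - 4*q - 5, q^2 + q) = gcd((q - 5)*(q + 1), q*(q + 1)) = q + 1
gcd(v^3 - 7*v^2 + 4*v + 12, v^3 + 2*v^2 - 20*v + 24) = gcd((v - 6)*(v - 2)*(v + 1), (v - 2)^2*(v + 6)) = v - 2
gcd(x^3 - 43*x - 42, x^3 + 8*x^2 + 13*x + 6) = x^2 + 7*x + 6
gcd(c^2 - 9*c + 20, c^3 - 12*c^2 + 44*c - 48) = c - 4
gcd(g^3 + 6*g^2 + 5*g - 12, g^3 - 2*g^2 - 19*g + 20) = g^2 + 3*g - 4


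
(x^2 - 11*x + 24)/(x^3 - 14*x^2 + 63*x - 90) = (x - 8)/(x^2 - 11*x + 30)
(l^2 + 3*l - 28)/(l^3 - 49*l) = (l - 4)/(l*(l - 7))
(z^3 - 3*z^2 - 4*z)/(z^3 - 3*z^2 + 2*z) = (z^2 - 3*z - 4)/(z^2 - 3*z + 2)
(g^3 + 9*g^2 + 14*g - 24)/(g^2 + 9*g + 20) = (g^2 + 5*g - 6)/(g + 5)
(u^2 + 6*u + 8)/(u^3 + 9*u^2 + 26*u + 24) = 1/(u + 3)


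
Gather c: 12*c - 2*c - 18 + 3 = 10*c - 15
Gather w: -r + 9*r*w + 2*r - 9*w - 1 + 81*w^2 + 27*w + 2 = r + 81*w^2 + w*(9*r + 18) + 1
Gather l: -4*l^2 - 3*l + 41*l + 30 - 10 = -4*l^2 + 38*l + 20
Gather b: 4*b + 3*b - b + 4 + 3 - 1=6*b + 6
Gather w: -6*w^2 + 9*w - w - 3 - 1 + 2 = -6*w^2 + 8*w - 2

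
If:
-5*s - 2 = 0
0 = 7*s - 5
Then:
No Solution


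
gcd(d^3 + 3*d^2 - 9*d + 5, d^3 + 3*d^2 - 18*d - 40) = d + 5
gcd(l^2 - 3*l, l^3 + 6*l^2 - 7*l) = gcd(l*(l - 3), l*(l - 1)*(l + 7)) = l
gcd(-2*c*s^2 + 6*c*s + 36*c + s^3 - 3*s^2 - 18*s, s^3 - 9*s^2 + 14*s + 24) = s - 6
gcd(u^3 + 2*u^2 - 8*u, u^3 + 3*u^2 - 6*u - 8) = u^2 + 2*u - 8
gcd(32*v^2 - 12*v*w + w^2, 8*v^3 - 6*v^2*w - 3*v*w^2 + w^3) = 4*v - w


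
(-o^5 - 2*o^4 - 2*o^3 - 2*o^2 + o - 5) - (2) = -o^5 - 2*o^4 - 2*o^3 - 2*o^2 + o - 7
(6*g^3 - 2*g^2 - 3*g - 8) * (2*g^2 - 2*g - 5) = 12*g^5 - 16*g^4 - 32*g^3 + 31*g + 40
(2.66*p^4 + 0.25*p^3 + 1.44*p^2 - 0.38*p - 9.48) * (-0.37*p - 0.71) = -0.9842*p^5 - 1.9811*p^4 - 0.7103*p^3 - 0.8818*p^2 + 3.7774*p + 6.7308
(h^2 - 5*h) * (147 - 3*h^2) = -3*h^4 + 15*h^3 + 147*h^2 - 735*h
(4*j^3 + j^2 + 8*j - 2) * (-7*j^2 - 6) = -28*j^5 - 7*j^4 - 80*j^3 + 8*j^2 - 48*j + 12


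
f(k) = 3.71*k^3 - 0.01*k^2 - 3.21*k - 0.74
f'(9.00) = 898.14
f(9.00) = 2674.15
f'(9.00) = 898.14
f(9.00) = 2674.15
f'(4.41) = 213.16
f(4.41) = 303.10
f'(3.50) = 133.06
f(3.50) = 146.97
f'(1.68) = 28.17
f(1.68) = 11.43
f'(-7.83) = 679.31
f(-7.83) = -1757.20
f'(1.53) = 22.81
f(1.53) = 7.61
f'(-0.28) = -2.33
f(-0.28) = 0.08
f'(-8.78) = 854.96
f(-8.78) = -2484.39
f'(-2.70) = 77.98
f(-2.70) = -65.17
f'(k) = 11.13*k^2 - 0.02*k - 3.21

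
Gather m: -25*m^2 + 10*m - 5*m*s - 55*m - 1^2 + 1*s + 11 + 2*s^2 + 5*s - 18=-25*m^2 + m*(-5*s - 45) + 2*s^2 + 6*s - 8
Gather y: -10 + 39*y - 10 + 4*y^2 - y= 4*y^2 + 38*y - 20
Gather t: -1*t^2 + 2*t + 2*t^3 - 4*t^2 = 2*t^3 - 5*t^2 + 2*t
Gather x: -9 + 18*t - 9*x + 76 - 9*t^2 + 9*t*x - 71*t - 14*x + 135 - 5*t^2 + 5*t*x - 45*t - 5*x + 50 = -14*t^2 - 98*t + x*(14*t - 28) + 252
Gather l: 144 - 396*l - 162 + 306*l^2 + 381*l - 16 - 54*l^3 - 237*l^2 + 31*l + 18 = -54*l^3 + 69*l^2 + 16*l - 16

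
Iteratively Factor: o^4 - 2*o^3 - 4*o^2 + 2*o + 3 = (o - 1)*(o^3 - o^2 - 5*o - 3) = (o - 3)*(o - 1)*(o^2 + 2*o + 1) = (o - 3)*(o - 1)*(o + 1)*(o + 1)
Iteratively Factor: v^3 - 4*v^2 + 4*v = (v - 2)*(v^2 - 2*v) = v*(v - 2)*(v - 2)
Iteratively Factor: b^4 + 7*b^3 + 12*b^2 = (b + 3)*(b^3 + 4*b^2) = b*(b + 3)*(b^2 + 4*b) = b*(b + 3)*(b + 4)*(b)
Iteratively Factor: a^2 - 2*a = (a - 2)*(a)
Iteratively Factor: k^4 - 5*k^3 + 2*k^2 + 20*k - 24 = (k - 2)*(k^3 - 3*k^2 - 4*k + 12) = (k - 2)*(k + 2)*(k^2 - 5*k + 6) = (k - 3)*(k - 2)*(k + 2)*(k - 2)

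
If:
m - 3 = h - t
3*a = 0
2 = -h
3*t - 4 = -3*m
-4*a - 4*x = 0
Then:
No Solution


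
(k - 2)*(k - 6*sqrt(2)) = k^2 - 6*sqrt(2)*k - 2*k + 12*sqrt(2)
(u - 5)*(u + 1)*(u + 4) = u^3 - 21*u - 20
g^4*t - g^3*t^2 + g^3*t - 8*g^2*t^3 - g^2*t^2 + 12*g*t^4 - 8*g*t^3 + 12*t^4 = (g - 2*t)^2*(g + 3*t)*(g*t + t)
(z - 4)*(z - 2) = z^2 - 6*z + 8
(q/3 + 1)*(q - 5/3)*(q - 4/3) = q^3/3 - 61*q/27 + 20/9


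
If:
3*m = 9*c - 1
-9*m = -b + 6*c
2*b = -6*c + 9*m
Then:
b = -4/5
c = 1/15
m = -2/15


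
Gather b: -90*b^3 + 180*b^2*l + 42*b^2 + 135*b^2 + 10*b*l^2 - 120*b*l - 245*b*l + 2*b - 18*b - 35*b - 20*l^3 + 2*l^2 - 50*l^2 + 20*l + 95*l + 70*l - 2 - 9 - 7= -90*b^3 + b^2*(180*l + 177) + b*(10*l^2 - 365*l - 51) - 20*l^3 - 48*l^2 + 185*l - 18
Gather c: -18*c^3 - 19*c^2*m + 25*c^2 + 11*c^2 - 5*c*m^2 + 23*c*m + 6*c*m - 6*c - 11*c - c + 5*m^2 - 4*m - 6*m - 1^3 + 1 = -18*c^3 + c^2*(36 - 19*m) + c*(-5*m^2 + 29*m - 18) + 5*m^2 - 10*m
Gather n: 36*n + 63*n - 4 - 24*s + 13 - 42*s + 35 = 99*n - 66*s + 44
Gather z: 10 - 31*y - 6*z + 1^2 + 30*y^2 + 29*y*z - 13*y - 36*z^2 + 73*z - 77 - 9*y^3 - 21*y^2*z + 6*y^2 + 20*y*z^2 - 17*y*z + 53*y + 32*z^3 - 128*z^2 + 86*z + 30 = -9*y^3 + 36*y^2 + 9*y + 32*z^3 + z^2*(20*y - 164) + z*(-21*y^2 + 12*y + 153) - 36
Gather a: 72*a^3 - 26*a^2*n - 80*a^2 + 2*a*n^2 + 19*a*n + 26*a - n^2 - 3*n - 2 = 72*a^3 + a^2*(-26*n - 80) + a*(2*n^2 + 19*n + 26) - n^2 - 3*n - 2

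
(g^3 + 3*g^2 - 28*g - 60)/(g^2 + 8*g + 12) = g - 5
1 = 1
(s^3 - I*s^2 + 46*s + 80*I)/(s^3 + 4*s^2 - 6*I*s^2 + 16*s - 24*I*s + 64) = (s + 5*I)/(s + 4)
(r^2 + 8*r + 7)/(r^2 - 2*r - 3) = (r + 7)/(r - 3)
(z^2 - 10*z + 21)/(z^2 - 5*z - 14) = (z - 3)/(z + 2)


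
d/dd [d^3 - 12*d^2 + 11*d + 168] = 3*d^2 - 24*d + 11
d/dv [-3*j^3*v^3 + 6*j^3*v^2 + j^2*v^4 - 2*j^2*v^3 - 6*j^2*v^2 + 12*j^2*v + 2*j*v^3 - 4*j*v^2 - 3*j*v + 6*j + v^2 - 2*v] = -9*j^3*v^2 + 12*j^3*v + 4*j^2*v^3 - 6*j^2*v^2 - 12*j^2*v + 12*j^2 + 6*j*v^2 - 8*j*v - 3*j + 2*v - 2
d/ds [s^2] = 2*s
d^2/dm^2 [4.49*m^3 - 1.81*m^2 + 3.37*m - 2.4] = 26.94*m - 3.62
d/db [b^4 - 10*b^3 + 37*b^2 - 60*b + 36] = 4*b^3 - 30*b^2 + 74*b - 60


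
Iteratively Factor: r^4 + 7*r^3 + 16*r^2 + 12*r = (r + 3)*(r^3 + 4*r^2 + 4*r) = (r + 2)*(r + 3)*(r^2 + 2*r) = r*(r + 2)*(r + 3)*(r + 2)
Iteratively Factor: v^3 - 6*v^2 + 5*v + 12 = (v + 1)*(v^2 - 7*v + 12) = (v - 4)*(v + 1)*(v - 3)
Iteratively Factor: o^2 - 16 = (o + 4)*(o - 4)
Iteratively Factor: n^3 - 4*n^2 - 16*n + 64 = (n - 4)*(n^2 - 16) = (n - 4)^2*(n + 4)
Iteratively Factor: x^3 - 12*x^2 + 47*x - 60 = (x - 5)*(x^2 - 7*x + 12) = (x - 5)*(x - 4)*(x - 3)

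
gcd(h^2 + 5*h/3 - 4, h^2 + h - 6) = h + 3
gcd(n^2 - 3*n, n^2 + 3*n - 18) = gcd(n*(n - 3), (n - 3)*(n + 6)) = n - 3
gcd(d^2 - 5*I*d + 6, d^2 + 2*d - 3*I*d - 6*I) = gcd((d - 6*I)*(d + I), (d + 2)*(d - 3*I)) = 1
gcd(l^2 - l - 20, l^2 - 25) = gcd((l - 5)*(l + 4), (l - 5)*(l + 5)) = l - 5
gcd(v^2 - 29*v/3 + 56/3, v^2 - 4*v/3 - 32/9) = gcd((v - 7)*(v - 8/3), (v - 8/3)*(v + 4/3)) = v - 8/3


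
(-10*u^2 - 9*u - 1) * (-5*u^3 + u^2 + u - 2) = 50*u^5 + 35*u^4 - 14*u^3 + 10*u^2 + 17*u + 2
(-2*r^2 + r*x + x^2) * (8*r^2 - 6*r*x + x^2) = -16*r^4 + 20*r^3*x - 5*r*x^3 + x^4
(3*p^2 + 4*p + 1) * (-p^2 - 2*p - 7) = -3*p^4 - 10*p^3 - 30*p^2 - 30*p - 7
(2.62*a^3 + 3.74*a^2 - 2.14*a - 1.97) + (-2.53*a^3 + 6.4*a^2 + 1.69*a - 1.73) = 0.0900000000000003*a^3 + 10.14*a^2 - 0.45*a - 3.7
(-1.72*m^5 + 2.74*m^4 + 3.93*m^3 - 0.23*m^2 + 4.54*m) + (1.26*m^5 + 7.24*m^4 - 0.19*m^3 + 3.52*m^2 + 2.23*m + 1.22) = -0.46*m^5 + 9.98*m^4 + 3.74*m^3 + 3.29*m^2 + 6.77*m + 1.22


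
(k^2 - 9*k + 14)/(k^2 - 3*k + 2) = (k - 7)/(k - 1)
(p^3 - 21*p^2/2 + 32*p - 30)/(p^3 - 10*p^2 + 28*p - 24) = (p - 5/2)/(p - 2)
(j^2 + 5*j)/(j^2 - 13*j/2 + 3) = 2*j*(j + 5)/(2*j^2 - 13*j + 6)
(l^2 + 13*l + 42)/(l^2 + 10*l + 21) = (l + 6)/(l + 3)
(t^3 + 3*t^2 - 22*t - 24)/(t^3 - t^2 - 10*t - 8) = (t + 6)/(t + 2)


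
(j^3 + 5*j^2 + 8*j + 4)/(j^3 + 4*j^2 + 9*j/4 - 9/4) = 4*(j^3 + 5*j^2 + 8*j + 4)/(4*j^3 + 16*j^2 + 9*j - 9)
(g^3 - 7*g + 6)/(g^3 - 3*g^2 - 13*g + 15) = (g - 2)/(g - 5)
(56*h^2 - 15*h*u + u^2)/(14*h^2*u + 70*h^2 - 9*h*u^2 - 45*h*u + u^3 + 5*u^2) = (-8*h + u)/(-2*h*u - 10*h + u^2 + 5*u)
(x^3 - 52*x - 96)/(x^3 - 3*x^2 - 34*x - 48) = (x + 6)/(x + 3)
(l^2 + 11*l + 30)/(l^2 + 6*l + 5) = (l + 6)/(l + 1)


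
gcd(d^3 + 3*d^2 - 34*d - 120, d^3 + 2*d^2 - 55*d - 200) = d + 5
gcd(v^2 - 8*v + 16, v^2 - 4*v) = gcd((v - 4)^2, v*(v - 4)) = v - 4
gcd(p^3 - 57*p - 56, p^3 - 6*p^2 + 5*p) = 1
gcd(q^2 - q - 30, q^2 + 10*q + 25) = q + 5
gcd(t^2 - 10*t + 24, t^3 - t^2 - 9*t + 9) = 1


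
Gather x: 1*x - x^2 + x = -x^2 + 2*x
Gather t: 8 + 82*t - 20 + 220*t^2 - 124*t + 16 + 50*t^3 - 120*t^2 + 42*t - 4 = 50*t^3 + 100*t^2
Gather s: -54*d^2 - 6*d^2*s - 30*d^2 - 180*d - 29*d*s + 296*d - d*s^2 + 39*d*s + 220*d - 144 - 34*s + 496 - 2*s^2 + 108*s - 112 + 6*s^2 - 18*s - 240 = -84*d^2 + 336*d + s^2*(4 - d) + s*(-6*d^2 + 10*d + 56)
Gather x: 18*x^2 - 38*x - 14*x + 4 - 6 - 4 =18*x^2 - 52*x - 6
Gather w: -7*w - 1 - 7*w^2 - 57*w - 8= -7*w^2 - 64*w - 9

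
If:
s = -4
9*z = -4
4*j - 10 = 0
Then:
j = 5/2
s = -4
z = -4/9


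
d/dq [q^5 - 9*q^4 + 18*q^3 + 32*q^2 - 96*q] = 5*q^4 - 36*q^3 + 54*q^2 + 64*q - 96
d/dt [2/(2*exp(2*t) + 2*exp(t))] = (-2*exp(t) - 1)*exp(-t)/(exp(t) + 1)^2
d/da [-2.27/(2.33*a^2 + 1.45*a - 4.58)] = (10.5782*a + 3.2915)/(2.33*a^2 + 1.45*a - 4.58)^2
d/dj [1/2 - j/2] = -1/2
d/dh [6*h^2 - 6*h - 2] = 12*h - 6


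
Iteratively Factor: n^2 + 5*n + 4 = (n + 4)*(n + 1)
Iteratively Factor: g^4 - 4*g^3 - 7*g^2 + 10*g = (g - 1)*(g^3 - 3*g^2 - 10*g) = (g - 1)*(g + 2)*(g^2 - 5*g) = (g - 5)*(g - 1)*(g + 2)*(g)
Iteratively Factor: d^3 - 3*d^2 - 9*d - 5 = (d + 1)*(d^2 - 4*d - 5) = (d - 5)*(d + 1)*(d + 1)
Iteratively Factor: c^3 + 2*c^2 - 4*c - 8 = (c - 2)*(c^2 + 4*c + 4) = (c - 2)*(c + 2)*(c + 2)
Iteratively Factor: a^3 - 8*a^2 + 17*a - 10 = (a - 2)*(a^2 - 6*a + 5) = (a - 5)*(a - 2)*(a - 1)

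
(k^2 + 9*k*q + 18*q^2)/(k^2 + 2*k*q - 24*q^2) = (-k - 3*q)/(-k + 4*q)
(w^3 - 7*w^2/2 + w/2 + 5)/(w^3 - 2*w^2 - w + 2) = (w - 5/2)/(w - 1)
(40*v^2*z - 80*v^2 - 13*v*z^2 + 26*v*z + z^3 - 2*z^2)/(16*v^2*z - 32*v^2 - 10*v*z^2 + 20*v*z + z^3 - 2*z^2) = (-5*v + z)/(-2*v + z)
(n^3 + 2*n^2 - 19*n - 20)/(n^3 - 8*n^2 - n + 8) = (n^2 + n - 20)/(n^2 - 9*n + 8)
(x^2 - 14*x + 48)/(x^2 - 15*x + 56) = (x - 6)/(x - 7)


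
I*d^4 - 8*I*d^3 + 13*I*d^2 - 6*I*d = d*(d - 6)*(d - 1)*(I*d - I)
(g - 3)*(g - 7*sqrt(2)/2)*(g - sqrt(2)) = g^3 - 9*sqrt(2)*g^2/2 - 3*g^2 + 7*g + 27*sqrt(2)*g/2 - 21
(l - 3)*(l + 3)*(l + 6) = l^3 + 6*l^2 - 9*l - 54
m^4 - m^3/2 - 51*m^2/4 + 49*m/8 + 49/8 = (m - 7/2)*(m - 1)*(m + 1/2)*(m + 7/2)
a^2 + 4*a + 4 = (a + 2)^2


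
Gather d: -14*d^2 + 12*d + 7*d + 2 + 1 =-14*d^2 + 19*d + 3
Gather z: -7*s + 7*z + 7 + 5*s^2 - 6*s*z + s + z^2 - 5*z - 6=5*s^2 - 6*s + z^2 + z*(2 - 6*s) + 1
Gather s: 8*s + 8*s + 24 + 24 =16*s + 48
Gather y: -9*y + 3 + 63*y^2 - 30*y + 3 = 63*y^2 - 39*y + 6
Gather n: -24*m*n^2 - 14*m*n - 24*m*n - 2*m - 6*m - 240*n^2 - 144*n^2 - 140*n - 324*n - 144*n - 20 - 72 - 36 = -8*m + n^2*(-24*m - 384) + n*(-38*m - 608) - 128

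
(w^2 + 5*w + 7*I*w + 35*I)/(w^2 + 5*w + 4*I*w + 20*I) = (w + 7*I)/(w + 4*I)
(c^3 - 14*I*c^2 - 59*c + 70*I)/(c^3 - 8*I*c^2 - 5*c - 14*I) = (c - 5*I)/(c + I)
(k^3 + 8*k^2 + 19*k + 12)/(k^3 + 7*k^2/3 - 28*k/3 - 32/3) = 3*(k + 3)/(3*k - 8)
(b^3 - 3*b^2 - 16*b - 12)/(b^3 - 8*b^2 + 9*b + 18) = (b + 2)/(b - 3)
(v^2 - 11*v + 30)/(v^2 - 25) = (v - 6)/(v + 5)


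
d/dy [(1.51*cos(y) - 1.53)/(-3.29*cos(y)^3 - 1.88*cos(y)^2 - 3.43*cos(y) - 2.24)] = (-9.9358*cos(y)^3 + 12.2623*cos(y)^2 + 5.7528*cos(y) + 8.6303)*sin(y)/(10.8241*cos(y)^6 + 12.3704*cos(y)^5 + 26.1038*cos(y)^4 + 27.636*cos(y)^3 + 20.1873*cos(y)^2 + 15.3664*cos(y) + 5.0176)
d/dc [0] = 0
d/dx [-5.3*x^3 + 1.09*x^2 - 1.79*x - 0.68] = -15.9*x^2 + 2.18*x - 1.79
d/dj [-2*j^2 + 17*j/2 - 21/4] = 17/2 - 4*j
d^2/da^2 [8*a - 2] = 0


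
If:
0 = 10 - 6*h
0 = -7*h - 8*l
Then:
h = 5/3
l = -35/24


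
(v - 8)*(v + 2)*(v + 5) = v^3 - v^2 - 46*v - 80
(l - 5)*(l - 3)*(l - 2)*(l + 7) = l^4 - 3*l^3 - 39*l^2 + 187*l - 210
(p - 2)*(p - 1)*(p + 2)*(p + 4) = p^4 + 3*p^3 - 8*p^2 - 12*p + 16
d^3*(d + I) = d^4 + I*d^3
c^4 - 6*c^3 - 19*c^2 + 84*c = c*(c - 7)*(c - 3)*(c + 4)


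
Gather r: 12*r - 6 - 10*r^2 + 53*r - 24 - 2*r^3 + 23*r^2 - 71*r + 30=-2*r^3 + 13*r^2 - 6*r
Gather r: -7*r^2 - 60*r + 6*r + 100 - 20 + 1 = -7*r^2 - 54*r + 81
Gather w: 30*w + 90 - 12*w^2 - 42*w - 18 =-12*w^2 - 12*w + 72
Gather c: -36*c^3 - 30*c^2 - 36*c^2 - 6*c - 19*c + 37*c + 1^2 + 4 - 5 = -36*c^3 - 66*c^2 + 12*c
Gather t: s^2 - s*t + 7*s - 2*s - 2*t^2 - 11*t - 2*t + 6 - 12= s^2 + 5*s - 2*t^2 + t*(-s - 13) - 6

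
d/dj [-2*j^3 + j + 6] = 1 - 6*j^2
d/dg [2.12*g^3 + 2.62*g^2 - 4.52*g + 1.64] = 6.36*g^2 + 5.24*g - 4.52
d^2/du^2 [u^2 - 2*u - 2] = 2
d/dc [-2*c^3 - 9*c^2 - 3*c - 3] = -6*c^2 - 18*c - 3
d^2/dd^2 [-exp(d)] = -exp(d)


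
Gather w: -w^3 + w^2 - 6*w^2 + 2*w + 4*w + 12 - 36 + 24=-w^3 - 5*w^2 + 6*w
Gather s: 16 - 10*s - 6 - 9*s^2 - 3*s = -9*s^2 - 13*s + 10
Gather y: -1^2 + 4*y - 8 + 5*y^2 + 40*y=5*y^2 + 44*y - 9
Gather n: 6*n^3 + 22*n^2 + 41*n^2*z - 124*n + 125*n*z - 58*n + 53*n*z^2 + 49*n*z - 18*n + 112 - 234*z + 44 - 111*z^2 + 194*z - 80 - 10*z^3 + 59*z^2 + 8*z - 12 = 6*n^3 + n^2*(41*z + 22) + n*(53*z^2 + 174*z - 200) - 10*z^3 - 52*z^2 - 32*z + 64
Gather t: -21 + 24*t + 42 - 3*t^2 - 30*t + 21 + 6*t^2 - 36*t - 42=3*t^2 - 42*t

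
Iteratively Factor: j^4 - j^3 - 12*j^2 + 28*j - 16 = (j + 4)*(j^3 - 5*j^2 + 8*j - 4) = (j - 1)*(j + 4)*(j^2 - 4*j + 4) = (j - 2)*(j - 1)*(j + 4)*(j - 2)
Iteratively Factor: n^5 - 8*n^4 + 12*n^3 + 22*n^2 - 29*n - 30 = (n + 1)*(n^4 - 9*n^3 + 21*n^2 + n - 30) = (n + 1)^2*(n^3 - 10*n^2 + 31*n - 30) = (n - 2)*(n + 1)^2*(n^2 - 8*n + 15) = (n - 3)*(n - 2)*(n + 1)^2*(n - 5)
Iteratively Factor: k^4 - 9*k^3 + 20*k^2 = (k - 4)*(k^3 - 5*k^2) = (k - 5)*(k - 4)*(k^2) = k*(k - 5)*(k - 4)*(k)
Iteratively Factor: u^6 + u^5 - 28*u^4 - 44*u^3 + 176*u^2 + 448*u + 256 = (u + 2)*(u^5 - u^4 - 26*u^3 + 8*u^2 + 160*u + 128) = (u - 4)*(u + 2)*(u^4 + 3*u^3 - 14*u^2 - 48*u - 32) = (u - 4)^2*(u + 2)*(u^3 + 7*u^2 + 14*u + 8) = (u - 4)^2*(u + 1)*(u + 2)*(u^2 + 6*u + 8) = (u - 4)^2*(u + 1)*(u + 2)^2*(u + 4)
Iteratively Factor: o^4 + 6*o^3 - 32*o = (o - 2)*(o^3 + 8*o^2 + 16*o) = o*(o - 2)*(o^2 + 8*o + 16) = o*(o - 2)*(o + 4)*(o + 4)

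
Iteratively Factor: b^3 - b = (b - 1)*(b^2 + b) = (b - 1)*(b + 1)*(b)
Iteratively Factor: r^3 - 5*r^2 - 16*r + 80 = (r + 4)*(r^2 - 9*r + 20) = (r - 5)*(r + 4)*(r - 4)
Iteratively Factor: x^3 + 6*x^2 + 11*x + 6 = (x + 3)*(x^2 + 3*x + 2) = (x + 2)*(x + 3)*(x + 1)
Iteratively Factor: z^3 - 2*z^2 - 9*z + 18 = (z - 2)*(z^2 - 9) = (z - 2)*(z + 3)*(z - 3)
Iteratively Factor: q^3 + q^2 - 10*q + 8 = (q - 1)*(q^2 + 2*q - 8) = (q - 1)*(q + 4)*(q - 2)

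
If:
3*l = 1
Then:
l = 1/3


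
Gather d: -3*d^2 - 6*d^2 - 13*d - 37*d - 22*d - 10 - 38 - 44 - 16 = -9*d^2 - 72*d - 108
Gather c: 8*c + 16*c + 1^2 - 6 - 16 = 24*c - 21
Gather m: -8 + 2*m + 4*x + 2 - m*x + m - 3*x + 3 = m*(3 - x) + x - 3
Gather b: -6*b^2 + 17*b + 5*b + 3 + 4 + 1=-6*b^2 + 22*b + 8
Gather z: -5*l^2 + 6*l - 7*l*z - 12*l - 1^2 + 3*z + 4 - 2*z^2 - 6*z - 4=-5*l^2 - 6*l - 2*z^2 + z*(-7*l - 3) - 1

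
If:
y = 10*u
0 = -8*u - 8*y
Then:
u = 0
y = 0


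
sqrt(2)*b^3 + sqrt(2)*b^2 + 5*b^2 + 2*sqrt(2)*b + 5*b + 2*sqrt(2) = (b + 1)*(b + 2*sqrt(2))*(sqrt(2)*b + 1)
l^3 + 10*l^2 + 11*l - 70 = (l - 2)*(l + 5)*(l + 7)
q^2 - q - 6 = (q - 3)*(q + 2)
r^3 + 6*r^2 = r^2*(r + 6)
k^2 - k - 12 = (k - 4)*(k + 3)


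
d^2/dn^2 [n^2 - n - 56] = 2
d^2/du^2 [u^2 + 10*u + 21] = 2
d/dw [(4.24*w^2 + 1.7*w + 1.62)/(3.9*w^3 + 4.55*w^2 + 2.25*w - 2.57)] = (-16.536*w^4 - 13.26*w^3 - 17.149*w^2 - 36.5356*w - 8.014)/(15.21*w^6 + 35.49*w^5 + 38.2525*w^4 + 0.428999999999998*w^3 - 18.3245*w^2 - 11.565*w + 6.6049)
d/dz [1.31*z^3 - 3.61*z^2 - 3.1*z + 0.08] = 3.93*z^2 - 7.22*z - 3.1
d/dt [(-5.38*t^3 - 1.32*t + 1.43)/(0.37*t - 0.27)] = (-3.9812*t^3 + 4.3578*t^2 - 0.1727)/(0.1369*t^2 - 0.1998*t + 0.0729)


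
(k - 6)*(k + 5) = k^2 - k - 30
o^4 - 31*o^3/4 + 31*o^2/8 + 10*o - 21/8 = (o - 7)*(o - 3/2)*(o - 1/4)*(o + 1)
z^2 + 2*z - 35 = (z - 5)*(z + 7)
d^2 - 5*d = d*(d - 5)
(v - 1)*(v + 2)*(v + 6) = v^3 + 7*v^2 + 4*v - 12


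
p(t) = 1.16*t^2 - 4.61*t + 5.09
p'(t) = 2.32*t - 4.61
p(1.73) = 0.59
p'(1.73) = -0.60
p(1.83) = 0.54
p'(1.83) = -0.36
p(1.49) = 0.80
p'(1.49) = -1.15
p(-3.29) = 32.81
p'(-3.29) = -12.24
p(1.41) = 0.90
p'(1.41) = -1.34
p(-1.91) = 18.13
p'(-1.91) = -9.04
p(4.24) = 6.40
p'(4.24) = 5.23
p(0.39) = 3.47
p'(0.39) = -3.71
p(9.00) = 57.56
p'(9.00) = 16.27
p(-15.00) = 335.24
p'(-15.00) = -39.41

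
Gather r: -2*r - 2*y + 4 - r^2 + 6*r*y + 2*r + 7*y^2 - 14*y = -r^2 + 6*r*y + 7*y^2 - 16*y + 4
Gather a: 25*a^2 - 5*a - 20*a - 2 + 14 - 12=25*a^2 - 25*a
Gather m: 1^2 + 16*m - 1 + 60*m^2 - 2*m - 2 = 60*m^2 + 14*m - 2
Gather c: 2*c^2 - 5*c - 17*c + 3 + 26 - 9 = 2*c^2 - 22*c + 20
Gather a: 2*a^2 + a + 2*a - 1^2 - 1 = 2*a^2 + 3*a - 2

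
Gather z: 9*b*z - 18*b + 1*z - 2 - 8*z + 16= -18*b + z*(9*b - 7) + 14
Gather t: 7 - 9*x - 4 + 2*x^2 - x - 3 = 2*x^2 - 10*x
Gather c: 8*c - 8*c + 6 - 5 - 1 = 0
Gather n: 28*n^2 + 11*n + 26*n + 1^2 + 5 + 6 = 28*n^2 + 37*n + 12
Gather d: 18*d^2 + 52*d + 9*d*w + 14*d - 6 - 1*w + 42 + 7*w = 18*d^2 + d*(9*w + 66) + 6*w + 36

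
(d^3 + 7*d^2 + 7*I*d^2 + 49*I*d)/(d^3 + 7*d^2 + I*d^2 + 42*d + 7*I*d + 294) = d/(d - 6*I)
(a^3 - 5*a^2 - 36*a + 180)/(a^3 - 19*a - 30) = (a^2 - 36)/(a^2 + 5*a + 6)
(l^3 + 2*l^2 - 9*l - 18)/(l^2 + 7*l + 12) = (l^2 - l - 6)/(l + 4)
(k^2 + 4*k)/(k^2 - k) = (k + 4)/(k - 1)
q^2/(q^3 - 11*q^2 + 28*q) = q/(q^2 - 11*q + 28)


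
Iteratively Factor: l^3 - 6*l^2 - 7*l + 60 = (l + 3)*(l^2 - 9*l + 20) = (l - 4)*(l + 3)*(l - 5)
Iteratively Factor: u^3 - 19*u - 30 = (u - 5)*(u^2 + 5*u + 6) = (u - 5)*(u + 2)*(u + 3)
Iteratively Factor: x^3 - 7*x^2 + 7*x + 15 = (x - 5)*(x^2 - 2*x - 3) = (x - 5)*(x + 1)*(x - 3)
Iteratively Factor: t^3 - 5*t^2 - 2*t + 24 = (t - 3)*(t^2 - 2*t - 8) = (t - 4)*(t - 3)*(t + 2)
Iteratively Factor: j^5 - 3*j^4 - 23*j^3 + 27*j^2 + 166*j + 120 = (j - 5)*(j^4 + 2*j^3 - 13*j^2 - 38*j - 24) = (j - 5)*(j + 1)*(j^3 + j^2 - 14*j - 24) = (j - 5)*(j + 1)*(j + 2)*(j^2 - j - 12) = (j - 5)*(j - 4)*(j + 1)*(j + 2)*(j + 3)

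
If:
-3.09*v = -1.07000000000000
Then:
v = 0.35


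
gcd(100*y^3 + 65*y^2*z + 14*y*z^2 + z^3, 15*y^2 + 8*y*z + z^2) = 5*y + z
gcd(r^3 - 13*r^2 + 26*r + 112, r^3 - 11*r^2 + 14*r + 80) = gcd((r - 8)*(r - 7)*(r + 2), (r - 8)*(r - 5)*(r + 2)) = r^2 - 6*r - 16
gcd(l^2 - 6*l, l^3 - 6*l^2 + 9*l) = l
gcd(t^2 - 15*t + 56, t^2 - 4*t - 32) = t - 8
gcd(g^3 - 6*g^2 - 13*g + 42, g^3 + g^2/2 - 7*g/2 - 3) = g - 2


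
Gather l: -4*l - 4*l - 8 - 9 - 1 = -8*l - 18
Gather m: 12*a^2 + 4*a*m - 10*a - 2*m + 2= 12*a^2 - 10*a + m*(4*a - 2) + 2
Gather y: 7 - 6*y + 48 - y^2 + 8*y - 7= -y^2 + 2*y + 48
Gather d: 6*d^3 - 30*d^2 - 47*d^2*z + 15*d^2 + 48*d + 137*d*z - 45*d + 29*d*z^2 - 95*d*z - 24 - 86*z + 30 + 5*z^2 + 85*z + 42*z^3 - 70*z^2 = 6*d^3 + d^2*(-47*z - 15) + d*(29*z^2 + 42*z + 3) + 42*z^3 - 65*z^2 - z + 6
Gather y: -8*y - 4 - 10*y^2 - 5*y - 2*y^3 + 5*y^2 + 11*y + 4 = -2*y^3 - 5*y^2 - 2*y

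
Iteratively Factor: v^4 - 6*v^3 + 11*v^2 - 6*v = (v - 2)*(v^3 - 4*v^2 + 3*v) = v*(v - 2)*(v^2 - 4*v + 3) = v*(v - 2)*(v - 1)*(v - 3)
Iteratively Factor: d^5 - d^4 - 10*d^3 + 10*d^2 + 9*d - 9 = (d - 1)*(d^4 - 10*d^2 + 9) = (d - 3)*(d - 1)*(d^3 + 3*d^2 - d - 3) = (d - 3)*(d - 1)^2*(d^2 + 4*d + 3) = (d - 3)*(d - 1)^2*(d + 3)*(d + 1)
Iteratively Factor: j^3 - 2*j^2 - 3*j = (j)*(j^2 - 2*j - 3) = j*(j + 1)*(j - 3)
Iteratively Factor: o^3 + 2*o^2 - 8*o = (o - 2)*(o^2 + 4*o) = (o - 2)*(o + 4)*(o)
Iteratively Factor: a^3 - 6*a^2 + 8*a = (a)*(a^2 - 6*a + 8) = a*(a - 2)*(a - 4)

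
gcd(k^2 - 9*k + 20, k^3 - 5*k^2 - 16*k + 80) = k^2 - 9*k + 20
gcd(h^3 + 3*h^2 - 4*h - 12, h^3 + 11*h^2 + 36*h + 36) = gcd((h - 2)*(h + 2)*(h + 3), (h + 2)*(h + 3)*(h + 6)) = h^2 + 5*h + 6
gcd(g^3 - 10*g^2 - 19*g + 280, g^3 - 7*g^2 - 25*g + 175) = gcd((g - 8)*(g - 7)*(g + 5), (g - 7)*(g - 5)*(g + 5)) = g^2 - 2*g - 35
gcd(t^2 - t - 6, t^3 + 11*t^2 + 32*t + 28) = t + 2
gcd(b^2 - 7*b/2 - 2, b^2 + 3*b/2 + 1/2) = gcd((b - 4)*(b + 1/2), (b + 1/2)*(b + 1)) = b + 1/2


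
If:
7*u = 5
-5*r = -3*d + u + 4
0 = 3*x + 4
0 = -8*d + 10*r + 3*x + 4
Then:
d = -33/7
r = -132/35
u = 5/7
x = -4/3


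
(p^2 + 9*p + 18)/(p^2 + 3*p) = (p + 6)/p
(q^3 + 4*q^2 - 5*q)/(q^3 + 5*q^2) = (q - 1)/q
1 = 1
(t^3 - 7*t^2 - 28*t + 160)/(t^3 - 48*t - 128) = (t^2 + t - 20)/(t^2 + 8*t + 16)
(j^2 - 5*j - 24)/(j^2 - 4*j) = (j^2 - 5*j - 24)/(j*(j - 4))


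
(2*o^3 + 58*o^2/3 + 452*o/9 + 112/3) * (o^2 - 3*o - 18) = 2*o^5 + 40*o^4/3 - 394*o^3/9 - 1384*o^2/3 - 1016*o - 672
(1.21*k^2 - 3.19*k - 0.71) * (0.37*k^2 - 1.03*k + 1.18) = 0.4477*k^4 - 2.4266*k^3 + 4.4508*k^2 - 3.0329*k - 0.8378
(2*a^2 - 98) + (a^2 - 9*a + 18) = 3*a^2 - 9*a - 80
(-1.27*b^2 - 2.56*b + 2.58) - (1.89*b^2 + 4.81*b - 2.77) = -3.16*b^2 - 7.37*b + 5.35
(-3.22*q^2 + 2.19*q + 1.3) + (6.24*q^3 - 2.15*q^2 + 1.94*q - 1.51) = 6.24*q^3 - 5.37*q^2 + 4.13*q - 0.21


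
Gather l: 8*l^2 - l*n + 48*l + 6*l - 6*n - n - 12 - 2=8*l^2 + l*(54 - n) - 7*n - 14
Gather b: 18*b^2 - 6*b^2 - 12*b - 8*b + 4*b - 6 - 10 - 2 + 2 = 12*b^2 - 16*b - 16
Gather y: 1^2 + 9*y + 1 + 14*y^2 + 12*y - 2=14*y^2 + 21*y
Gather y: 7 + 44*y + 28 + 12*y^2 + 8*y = 12*y^2 + 52*y + 35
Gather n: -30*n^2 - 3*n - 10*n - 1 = -30*n^2 - 13*n - 1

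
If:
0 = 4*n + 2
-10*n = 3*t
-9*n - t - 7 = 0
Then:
No Solution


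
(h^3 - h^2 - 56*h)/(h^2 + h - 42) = h*(h - 8)/(h - 6)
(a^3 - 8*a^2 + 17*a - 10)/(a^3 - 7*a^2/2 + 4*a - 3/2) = 2*(a^2 - 7*a + 10)/(2*a^2 - 5*a + 3)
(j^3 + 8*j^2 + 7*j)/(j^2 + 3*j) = (j^2 + 8*j + 7)/(j + 3)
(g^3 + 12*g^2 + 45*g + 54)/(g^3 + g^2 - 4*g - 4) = (g^3 + 12*g^2 + 45*g + 54)/(g^3 + g^2 - 4*g - 4)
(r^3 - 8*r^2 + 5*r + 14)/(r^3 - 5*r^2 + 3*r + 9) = (r^2 - 9*r + 14)/(r^2 - 6*r + 9)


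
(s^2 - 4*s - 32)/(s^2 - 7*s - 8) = (s + 4)/(s + 1)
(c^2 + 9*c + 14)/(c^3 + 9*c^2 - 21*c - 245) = (c + 2)/(c^2 + 2*c - 35)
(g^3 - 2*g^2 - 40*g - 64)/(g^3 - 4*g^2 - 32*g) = (g + 2)/g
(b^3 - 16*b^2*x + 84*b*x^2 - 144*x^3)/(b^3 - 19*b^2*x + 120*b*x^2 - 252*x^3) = (-b + 4*x)/(-b + 7*x)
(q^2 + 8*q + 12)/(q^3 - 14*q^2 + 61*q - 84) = (q^2 + 8*q + 12)/(q^3 - 14*q^2 + 61*q - 84)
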